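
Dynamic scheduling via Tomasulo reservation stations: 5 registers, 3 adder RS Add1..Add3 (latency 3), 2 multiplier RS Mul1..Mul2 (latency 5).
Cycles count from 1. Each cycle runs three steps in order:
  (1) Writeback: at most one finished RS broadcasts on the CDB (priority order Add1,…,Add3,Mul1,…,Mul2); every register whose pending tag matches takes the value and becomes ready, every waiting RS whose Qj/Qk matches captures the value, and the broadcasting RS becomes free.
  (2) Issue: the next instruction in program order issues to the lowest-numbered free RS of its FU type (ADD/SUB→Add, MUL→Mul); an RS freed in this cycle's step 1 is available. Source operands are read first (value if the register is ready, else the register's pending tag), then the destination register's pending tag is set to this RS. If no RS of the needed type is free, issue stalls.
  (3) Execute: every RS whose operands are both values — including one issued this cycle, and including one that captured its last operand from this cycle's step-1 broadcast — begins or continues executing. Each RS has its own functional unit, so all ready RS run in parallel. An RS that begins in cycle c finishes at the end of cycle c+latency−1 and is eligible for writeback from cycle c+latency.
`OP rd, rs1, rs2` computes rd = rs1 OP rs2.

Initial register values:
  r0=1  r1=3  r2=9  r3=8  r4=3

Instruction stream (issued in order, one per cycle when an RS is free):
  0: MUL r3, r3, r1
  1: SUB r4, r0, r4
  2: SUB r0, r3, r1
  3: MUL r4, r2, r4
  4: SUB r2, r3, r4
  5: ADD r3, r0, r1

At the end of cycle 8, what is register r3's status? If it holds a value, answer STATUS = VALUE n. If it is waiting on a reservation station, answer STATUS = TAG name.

STATUS = TAG Add3

c1: issue MUL r3<-Mul1 | r0:1,r1:3,r2:9,r3:Mul1,r4:3
c2: issue SUB r4<-Add1 | r0:1,r1:3,r2:9,r3:Mul1,r4:Add1
c3: issue SUB r0<-Add2 | r0:Add2,r1:3,r2:9,r3:Mul1,r4:Add1
c4: issue MUL r4<-Mul2 | r0:Add2,r1:3,r2:9,r3:Mul1,r4:Mul2
c5: CDB Add1=-2; issue SUB r2<-Add1 | r0:Add2,r1:3,r2:Add1,r3:Mul1,r4:Mul2
c6: CDB Mul1=24; issue ADD r3<-Add3 | r0:Add2,r1:3,r2:Add1,r3:Add3,r4:Mul2
c7: - | r0:Add2,r1:3,r2:Add1,r3:Add3,r4:Mul2
c8: - | r0:Add2,r1:3,r2:Add1,r3:Add3,r4:Mul2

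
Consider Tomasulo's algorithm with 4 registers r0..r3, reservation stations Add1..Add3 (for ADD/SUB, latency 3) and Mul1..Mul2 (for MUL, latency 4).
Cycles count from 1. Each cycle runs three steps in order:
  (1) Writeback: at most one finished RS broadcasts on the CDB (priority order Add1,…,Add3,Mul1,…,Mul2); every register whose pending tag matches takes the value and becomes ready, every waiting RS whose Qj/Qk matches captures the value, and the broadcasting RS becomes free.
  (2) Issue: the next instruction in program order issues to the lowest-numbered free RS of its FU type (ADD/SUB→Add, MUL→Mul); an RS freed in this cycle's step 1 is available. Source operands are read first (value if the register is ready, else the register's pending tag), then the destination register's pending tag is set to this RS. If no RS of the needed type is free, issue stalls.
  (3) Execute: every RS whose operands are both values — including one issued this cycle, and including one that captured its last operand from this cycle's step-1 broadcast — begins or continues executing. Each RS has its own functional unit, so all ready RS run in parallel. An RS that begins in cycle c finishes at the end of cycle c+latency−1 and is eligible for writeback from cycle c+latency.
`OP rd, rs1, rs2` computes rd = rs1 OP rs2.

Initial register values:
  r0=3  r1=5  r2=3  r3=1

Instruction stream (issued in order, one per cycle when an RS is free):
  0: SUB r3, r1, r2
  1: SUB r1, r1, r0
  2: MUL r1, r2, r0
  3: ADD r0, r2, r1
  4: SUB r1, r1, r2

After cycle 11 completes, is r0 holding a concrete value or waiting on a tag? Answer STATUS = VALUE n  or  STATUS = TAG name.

c1: issue SUB r3<-Add1 | r0:3,r1:5,r2:3,r3:Add1
c2: issue SUB r1<-Add2 | r0:3,r1:Add2,r2:3,r3:Add1
c3: issue MUL r1<-Mul1 | r0:3,r1:Mul1,r2:3,r3:Add1
c4: CDB Add1=2; issue ADD r0<-Add1 | r0:Add1,r1:Mul1,r2:3,r3:2
c5: CDB Add2=2; issue SUB r1<-Add2 | r0:Add1,r1:Add2,r2:3,r3:2
c6: - | r0:Add1,r1:Add2,r2:3,r3:2
c7: CDB Mul1=9 | r0:Add1,r1:Add2,r2:3,r3:2
c8: - | r0:Add1,r1:Add2,r2:3,r3:2
c9: - | r0:Add1,r1:Add2,r2:3,r3:2
c10: CDB Add1=12 | r0:12,r1:Add2,r2:3,r3:2
c11: CDB Add2=6 | r0:12,r1:6,r2:3,r3:2

STATUS = VALUE 12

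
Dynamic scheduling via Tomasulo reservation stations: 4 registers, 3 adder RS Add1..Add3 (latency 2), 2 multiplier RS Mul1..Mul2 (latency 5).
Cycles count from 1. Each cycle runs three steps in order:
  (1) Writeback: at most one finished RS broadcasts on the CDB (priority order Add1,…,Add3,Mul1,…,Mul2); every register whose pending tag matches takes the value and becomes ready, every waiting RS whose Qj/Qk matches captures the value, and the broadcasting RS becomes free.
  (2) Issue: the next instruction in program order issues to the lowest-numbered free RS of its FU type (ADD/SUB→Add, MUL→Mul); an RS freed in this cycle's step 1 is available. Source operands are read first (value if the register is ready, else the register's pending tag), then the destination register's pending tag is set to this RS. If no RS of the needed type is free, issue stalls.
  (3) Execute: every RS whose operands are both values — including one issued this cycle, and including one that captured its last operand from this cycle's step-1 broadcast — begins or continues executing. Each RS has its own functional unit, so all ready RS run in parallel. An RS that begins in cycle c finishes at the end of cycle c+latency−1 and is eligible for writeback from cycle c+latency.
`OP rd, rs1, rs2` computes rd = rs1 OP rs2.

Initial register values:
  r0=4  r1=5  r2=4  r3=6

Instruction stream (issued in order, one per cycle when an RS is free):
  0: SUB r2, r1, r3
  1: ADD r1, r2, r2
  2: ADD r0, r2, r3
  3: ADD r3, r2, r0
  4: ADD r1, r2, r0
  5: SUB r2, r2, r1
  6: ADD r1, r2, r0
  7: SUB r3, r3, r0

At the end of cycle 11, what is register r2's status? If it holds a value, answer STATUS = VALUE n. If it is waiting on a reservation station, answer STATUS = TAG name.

STATUS = VALUE -5

  c1: issue SUB r2<-Add1  regs: r0:4,r1:5,r2:Add1,r3:6
  c2: issue ADD r1<-Add2  regs: r0:4,r1:Add2,r2:Add1,r3:6
  c3: CDB Add1=-1; issue ADD r0<-Add1  regs: r0:Add1,r1:Add2,r2:-1,r3:6
  c4: issue ADD r3<-Add3  regs: r0:Add1,r1:Add2,r2:-1,r3:Add3
  c5: CDB Add1=5; issue ADD r1<-Add1  regs: r0:5,r1:Add1,r2:-1,r3:Add3
  c6: CDB Add2=-2; issue SUB r2<-Add2  regs: r0:5,r1:Add1,r2:Add2,r3:Add3
  c7: CDB Add1=4; issue ADD r1<-Add1  regs: r0:5,r1:Add1,r2:Add2,r3:Add3
  c8: CDB Add3=4; issue SUB r3<-Add3  regs: r0:5,r1:Add1,r2:Add2,r3:Add3
  c9: CDB Add2=-5  regs: r0:5,r1:Add1,r2:-5,r3:Add3
  c10: CDB Add3=-1  regs: r0:5,r1:Add1,r2:-5,r3:-1
  c11: CDB Add1=0  regs: r0:5,r1:0,r2:-5,r3:-1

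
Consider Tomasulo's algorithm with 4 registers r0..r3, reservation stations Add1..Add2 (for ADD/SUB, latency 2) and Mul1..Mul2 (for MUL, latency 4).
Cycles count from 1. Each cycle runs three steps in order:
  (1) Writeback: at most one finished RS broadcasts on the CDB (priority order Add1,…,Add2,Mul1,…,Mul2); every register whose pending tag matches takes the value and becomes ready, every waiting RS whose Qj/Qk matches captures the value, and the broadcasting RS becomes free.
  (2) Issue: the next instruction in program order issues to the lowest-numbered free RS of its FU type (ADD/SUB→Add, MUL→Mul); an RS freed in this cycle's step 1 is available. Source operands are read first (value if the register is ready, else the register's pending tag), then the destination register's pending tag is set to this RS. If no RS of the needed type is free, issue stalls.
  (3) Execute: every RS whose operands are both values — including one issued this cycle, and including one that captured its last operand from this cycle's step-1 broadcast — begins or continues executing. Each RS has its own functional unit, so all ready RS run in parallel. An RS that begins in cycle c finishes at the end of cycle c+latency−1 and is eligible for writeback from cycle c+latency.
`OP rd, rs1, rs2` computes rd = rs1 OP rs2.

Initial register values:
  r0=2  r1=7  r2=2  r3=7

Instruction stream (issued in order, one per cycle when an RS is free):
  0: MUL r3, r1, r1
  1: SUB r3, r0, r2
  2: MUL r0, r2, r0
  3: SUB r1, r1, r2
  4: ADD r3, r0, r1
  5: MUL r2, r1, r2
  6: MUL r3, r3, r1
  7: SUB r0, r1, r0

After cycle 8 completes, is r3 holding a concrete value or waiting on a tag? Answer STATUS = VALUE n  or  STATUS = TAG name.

STATUS = TAG Mul2

cycle 1: issue MUL r3<-Mul1 // r0:2,r1:7,r2:2,r3:Mul1
cycle 2: issue SUB r3<-Add1 // r0:2,r1:7,r2:2,r3:Add1
cycle 3: issue MUL r0<-Mul2 // r0:Mul2,r1:7,r2:2,r3:Add1
cycle 4: CDB Add1=0; issue SUB r1<-Add1 // r0:Mul2,r1:Add1,r2:2,r3:0
cycle 5: CDB Mul1=49; issue ADD r3<-Add2 // r0:Mul2,r1:Add1,r2:2,r3:Add2
cycle 6: CDB Add1=5; issue MUL r2<-Mul1 // r0:Mul2,r1:5,r2:Mul1,r3:Add2
cycle 7: CDB Mul2=4; issue MUL r3<-Mul2 // r0:4,r1:5,r2:Mul1,r3:Mul2
cycle 8: issue SUB r0<-Add1 // r0:Add1,r1:5,r2:Mul1,r3:Mul2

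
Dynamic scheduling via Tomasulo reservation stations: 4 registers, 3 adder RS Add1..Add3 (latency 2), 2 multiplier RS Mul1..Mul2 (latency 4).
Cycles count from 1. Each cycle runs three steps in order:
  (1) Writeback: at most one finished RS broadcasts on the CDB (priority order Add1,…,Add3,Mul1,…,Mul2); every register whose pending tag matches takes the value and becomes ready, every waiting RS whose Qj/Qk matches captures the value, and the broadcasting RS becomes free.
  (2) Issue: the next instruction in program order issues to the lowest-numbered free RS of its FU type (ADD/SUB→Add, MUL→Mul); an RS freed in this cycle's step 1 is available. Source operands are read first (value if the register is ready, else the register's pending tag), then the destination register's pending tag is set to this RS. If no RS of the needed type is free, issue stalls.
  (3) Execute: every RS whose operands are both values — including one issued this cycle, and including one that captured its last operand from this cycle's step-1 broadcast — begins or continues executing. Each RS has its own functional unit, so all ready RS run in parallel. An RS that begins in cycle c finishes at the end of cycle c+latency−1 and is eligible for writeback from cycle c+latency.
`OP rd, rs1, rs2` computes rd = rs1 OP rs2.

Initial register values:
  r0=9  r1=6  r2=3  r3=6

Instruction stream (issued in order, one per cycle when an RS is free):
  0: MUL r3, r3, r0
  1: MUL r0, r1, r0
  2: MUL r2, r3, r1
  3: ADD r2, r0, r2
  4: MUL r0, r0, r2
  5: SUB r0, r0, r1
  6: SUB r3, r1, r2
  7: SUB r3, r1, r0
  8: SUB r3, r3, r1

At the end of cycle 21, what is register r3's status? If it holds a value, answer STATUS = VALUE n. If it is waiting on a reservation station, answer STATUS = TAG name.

c1: issue MUL r3<-Mul1 | r0:9,r1:6,r2:3,r3:Mul1
c2: issue MUL r0<-Mul2 | r0:Mul2,r1:6,r2:3,r3:Mul1
c3: stall | r0:Mul2,r1:6,r2:3,r3:Mul1
c4: stall | r0:Mul2,r1:6,r2:3,r3:Mul1
c5: CDB Mul1=54; issue MUL r2<-Mul1 | r0:Mul2,r1:6,r2:Mul1,r3:54
c6: CDB Mul2=54; issue ADD r2<-Add1 | r0:54,r1:6,r2:Add1,r3:54
c7: issue MUL r0<-Mul2 | r0:Mul2,r1:6,r2:Add1,r3:54
c8: issue SUB r0<-Add2 | r0:Add2,r1:6,r2:Add1,r3:54
c9: CDB Mul1=324; issue SUB r3<-Add3 | r0:Add2,r1:6,r2:Add1,r3:Add3
c10: stall | r0:Add2,r1:6,r2:Add1,r3:Add3
c11: CDB Add1=378; issue SUB r3<-Add1 | r0:Add2,r1:6,r2:378,r3:Add1
c12: stall | r0:Add2,r1:6,r2:378,r3:Add1
c13: CDB Add3=-372; issue SUB r3<-Add3 | r0:Add2,r1:6,r2:378,r3:Add3
c14: - | r0:Add2,r1:6,r2:378,r3:Add3
c15: CDB Mul2=20412 | r0:Add2,r1:6,r2:378,r3:Add3
c16: - | r0:Add2,r1:6,r2:378,r3:Add3
c17: CDB Add2=20406 | r0:20406,r1:6,r2:378,r3:Add3
c18: - | r0:20406,r1:6,r2:378,r3:Add3
c19: CDB Add1=-20400 | r0:20406,r1:6,r2:378,r3:Add3
c20: - | r0:20406,r1:6,r2:378,r3:Add3
c21: CDB Add3=-20406 | r0:20406,r1:6,r2:378,r3:-20406

STATUS = VALUE -20406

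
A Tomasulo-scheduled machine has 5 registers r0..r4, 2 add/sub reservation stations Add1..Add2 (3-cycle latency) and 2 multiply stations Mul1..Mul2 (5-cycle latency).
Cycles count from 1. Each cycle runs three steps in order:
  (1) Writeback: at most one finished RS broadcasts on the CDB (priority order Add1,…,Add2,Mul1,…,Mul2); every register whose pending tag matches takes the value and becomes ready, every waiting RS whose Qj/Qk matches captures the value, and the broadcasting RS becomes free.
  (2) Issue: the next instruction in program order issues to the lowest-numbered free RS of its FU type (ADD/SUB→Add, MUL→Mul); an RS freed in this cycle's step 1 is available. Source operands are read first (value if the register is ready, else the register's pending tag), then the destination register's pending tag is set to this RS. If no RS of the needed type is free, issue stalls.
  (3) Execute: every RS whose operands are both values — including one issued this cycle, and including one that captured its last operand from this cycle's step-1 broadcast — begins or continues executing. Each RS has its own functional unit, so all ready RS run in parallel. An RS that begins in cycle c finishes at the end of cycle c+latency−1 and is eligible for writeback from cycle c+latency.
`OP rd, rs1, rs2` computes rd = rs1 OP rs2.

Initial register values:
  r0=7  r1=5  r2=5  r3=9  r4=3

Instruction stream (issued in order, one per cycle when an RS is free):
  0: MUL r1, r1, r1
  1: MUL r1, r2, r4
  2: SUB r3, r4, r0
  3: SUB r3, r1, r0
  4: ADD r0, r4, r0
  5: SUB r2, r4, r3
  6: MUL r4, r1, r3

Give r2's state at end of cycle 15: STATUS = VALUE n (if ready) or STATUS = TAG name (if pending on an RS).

STATUS = VALUE -5

c1: issue MUL r1<-Mul1 | r0:7,r1:Mul1,r2:5,r3:9,r4:3
c2: issue MUL r1<-Mul2 | r0:7,r1:Mul2,r2:5,r3:9,r4:3
c3: issue SUB r3<-Add1 | r0:7,r1:Mul2,r2:5,r3:Add1,r4:3
c4: issue SUB r3<-Add2 | r0:7,r1:Mul2,r2:5,r3:Add2,r4:3
c5: stall | r0:7,r1:Mul2,r2:5,r3:Add2,r4:3
c6: CDB Add1=-4; issue ADD r0<-Add1 | r0:Add1,r1:Mul2,r2:5,r3:Add2,r4:3
c7: CDB Mul1=25; stall | r0:Add1,r1:Mul2,r2:5,r3:Add2,r4:3
c8: CDB Mul2=15; stall | r0:Add1,r1:15,r2:5,r3:Add2,r4:3
c9: CDB Add1=10; issue SUB r2<-Add1 | r0:10,r1:15,r2:Add1,r3:Add2,r4:3
c10: issue MUL r4<-Mul1 | r0:10,r1:15,r2:Add1,r3:Add2,r4:Mul1
c11: CDB Add2=8 | r0:10,r1:15,r2:Add1,r3:8,r4:Mul1
c12: - | r0:10,r1:15,r2:Add1,r3:8,r4:Mul1
c13: - | r0:10,r1:15,r2:Add1,r3:8,r4:Mul1
c14: CDB Add1=-5 | r0:10,r1:15,r2:-5,r3:8,r4:Mul1
c15: - | r0:10,r1:15,r2:-5,r3:8,r4:Mul1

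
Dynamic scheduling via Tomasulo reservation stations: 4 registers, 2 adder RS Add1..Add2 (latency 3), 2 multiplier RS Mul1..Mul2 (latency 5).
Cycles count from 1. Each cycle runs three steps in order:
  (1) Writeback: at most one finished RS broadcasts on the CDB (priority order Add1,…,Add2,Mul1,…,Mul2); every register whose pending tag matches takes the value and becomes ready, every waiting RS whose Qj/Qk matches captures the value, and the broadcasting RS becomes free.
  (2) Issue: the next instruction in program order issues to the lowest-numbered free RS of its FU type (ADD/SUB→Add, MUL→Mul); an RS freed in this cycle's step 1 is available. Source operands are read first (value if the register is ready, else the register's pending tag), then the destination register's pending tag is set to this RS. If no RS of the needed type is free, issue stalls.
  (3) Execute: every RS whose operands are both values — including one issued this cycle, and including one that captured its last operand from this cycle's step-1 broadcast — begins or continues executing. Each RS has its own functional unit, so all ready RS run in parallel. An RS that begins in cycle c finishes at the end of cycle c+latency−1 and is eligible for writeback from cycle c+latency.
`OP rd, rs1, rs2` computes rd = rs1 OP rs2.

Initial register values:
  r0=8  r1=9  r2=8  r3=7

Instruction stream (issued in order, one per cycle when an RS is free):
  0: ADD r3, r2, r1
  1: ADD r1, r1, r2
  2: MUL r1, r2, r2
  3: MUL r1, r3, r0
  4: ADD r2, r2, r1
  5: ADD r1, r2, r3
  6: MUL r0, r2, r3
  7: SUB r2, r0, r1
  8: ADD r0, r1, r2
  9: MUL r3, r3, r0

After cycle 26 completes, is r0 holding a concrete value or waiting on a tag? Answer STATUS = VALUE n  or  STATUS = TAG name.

STATUS = VALUE 2448

cycle 1: issue ADD r3<-Add1 // r0:8,r1:9,r2:8,r3:Add1
cycle 2: issue ADD r1<-Add2 // r0:8,r1:Add2,r2:8,r3:Add1
cycle 3: issue MUL r1<-Mul1 // r0:8,r1:Mul1,r2:8,r3:Add1
cycle 4: CDB Add1=17; issue MUL r1<-Mul2 // r0:8,r1:Mul2,r2:8,r3:17
cycle 5: CDB Add2=17; issue ADD r2<-Add1 // r0:8,r1:Mul2,r2:Add1,r3:17
cycle 6: issue ADD r1<-Add2 // r0:8,r1:Add2,r2:Add1,r3:17
cycle 7: stall // r0:8,r1:Add2,r2:Add1,r3:17
cycle 8: CDB Mul1=64; issue MUL r0<-Mul1 // r0:Mul1,r1:Add2,r2:Add1,r3:17
cycle 9: CDB Mul2=136; stall // r0:Mul1,r1:Add2,r2:Add1,r3:17
cycle 10: stall // r0:Mul1,r1:Add2,r2:Add1,r3:17
cycle 11: stall // r0:Mul1,r1:Add2,r2:Add1,r3:17
cycle 12: CDB Add1=144; issue SUB r2<-Add1 // r0:Mul1,r1:Add2,r2:Add1,r3:17
cycle 13: stall // r0:Mul1,r1:Add2,r2:Add1,r3:17
cycle 14: stall // r0:Mul1,r1:Add2,r2:Add1,r3:17
cycle 15: CDB Add2=161; issue ADD r0<-Add2 // r0:Add2,r1:161,r2:Add1,r3:17
cycle 16: issue MUL r3<-Mul2 // r0:Add2,r1:161,r2:Add1,r3:Mul2
cycle 17: CDB Mul1=2448 // r0:Add2,r1:161,r2:Add1,r3:Mul2
cycle 18: - // r0:Add2,r1:161,r2:Add1,r3:Mul2
cycle 19: - // r0:Add2,r1:161,r2:Add1,r3:Mul2
cycle 20: CDB Add1=2287 // r0:Add2,r1:161,r2:2287,r3:Mul2
cycle 21: - // r0:Add2,r1:161,r2:2287,r3:Mul2
cycle 22: - // r0:Add2,r1:161,r2:2287,r3:Mul2
cycle 23: CDB Add2=2448 // r0:2448,r1:161,r2:2287,r3:Mul2
cycle 24: - // r0:2448,r1:161,r2:2287,r3:Mul2
cycle 25: - // r0:2448,r1:161,r2:2287,r3:Mul2
cycle 26: - // r0:2448,r1:161,r2:2287,r3:Mul2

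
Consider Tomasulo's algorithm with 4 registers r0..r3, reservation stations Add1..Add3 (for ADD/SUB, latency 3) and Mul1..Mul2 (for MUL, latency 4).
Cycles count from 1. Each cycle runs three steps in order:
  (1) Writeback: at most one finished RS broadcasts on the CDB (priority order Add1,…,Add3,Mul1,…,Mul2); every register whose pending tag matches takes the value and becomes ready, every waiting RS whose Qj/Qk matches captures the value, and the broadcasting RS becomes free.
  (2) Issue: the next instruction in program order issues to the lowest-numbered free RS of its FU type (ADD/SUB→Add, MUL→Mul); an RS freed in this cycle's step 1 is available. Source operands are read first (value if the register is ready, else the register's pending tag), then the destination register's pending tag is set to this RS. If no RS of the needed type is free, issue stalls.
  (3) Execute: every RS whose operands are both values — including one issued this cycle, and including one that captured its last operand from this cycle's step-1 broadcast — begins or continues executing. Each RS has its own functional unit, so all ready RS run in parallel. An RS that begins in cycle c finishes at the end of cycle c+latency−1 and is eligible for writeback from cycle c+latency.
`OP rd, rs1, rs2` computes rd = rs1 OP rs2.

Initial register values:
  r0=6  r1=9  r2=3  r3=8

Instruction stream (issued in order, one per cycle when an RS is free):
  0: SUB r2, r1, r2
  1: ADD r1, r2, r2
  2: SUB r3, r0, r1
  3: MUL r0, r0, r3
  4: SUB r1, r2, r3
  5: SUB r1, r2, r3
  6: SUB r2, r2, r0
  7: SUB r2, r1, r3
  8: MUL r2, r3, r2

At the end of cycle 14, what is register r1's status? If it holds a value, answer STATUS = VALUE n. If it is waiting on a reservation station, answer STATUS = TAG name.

STATUS = VALUE 12

  c1: issue SUB r2<-Add1  regs: r0:6,r1:9,r2:Add1,r3:8
  c2: issue ADD r1<-Add2  regs: r0:6,r1:Add2,r2:Add1,r3:8
  c3: issue SUB r3<-Add3  regs: r0:6,r1:Add2,r2:Add1,r3:Add3
  c4: CDB Add1=6; issue MUL r0<-Mul1  regs: r0:Mul1,r1:Add2,r2:6,r3:Add3
  c5: issue SUB r1<-Add1  regs: r0:Mul1,r1:Add1,r2:6,r3:Add3
  c6: stall  regs: r0:Mul1,r1:Add1,r2:6,r3:Add3
  c7: CDB Add2=12; issue SUB r1<-Add2  regs: r0:Mul1,r1:Add2,r2:6,r3:Add3
  c8: stall  regs: r0:Mul1,r1:Add2,r2:6,r3:Add3
  c9: stall  regs: r0:Mul1,r1:Add2,r2:6,r3:Add3
  c10: CDB Add3=-6; issue SUB r2<-Add3  regs: r0:Mul1,r1:Add2,r2:Add3,r3:-6
  c11: stall  regs: r0:Mul1,r1:Add2,r2:Add3,r3:-6
  c12: stall  regs: r0:Mul1,r1:Add2,r2:Add3,r3:-6
  c13: CDB Add1=12; issue SUB r2<-Add1  regs: r0:Mul1,r1:Add2,r2:Add1,r3:-6
  c14: CDB Add2=12; issue MUL r2<-Mul2  regs: r0:Mul1,r1:12,r2:Mul2,r3:-6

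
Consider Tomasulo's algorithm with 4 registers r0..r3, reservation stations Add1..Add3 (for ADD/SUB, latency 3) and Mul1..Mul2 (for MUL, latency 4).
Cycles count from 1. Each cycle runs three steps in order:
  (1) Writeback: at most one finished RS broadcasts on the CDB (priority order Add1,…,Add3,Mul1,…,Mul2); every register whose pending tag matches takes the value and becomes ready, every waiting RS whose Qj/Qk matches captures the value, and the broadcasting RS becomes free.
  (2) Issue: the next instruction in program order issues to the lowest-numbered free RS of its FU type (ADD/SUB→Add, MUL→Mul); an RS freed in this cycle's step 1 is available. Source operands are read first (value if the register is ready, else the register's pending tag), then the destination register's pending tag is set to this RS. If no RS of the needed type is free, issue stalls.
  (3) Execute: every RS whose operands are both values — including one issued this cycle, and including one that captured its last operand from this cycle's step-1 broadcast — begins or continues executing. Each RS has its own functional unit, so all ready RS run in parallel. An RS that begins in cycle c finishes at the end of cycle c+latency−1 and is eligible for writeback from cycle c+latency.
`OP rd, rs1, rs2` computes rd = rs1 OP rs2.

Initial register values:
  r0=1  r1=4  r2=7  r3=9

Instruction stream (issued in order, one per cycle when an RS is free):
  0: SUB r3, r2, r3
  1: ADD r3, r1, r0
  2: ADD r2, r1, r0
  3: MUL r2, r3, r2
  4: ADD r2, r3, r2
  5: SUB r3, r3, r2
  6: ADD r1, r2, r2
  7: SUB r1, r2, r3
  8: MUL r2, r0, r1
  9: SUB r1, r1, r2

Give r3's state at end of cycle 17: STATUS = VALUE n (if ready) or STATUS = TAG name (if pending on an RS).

  c1: issue SUB r3<-Add1  regs: r0:1,r1:4,r2:7,r3:Add1
  c2: issue ADD r3<-Add2  regs: r0:1,r1:4,r2:7,r3:Add2
  c3: issue ADD r2<-Add3  regs: r0:1,r1:4,r2:Add3,r3:Add2
  c4: CDB Add1=-2; issue MUL r2<-Mul1  regs: r0:1,r1:4,r2:Mul1,r3:Add2
  c5: CDB Add2=5; issue ADD r2<-Add1  regs: r0:1,r1:4,r2:Add1,r3:5
  c6: CDB Add3=5; issue SUB r3<-Add2  regs: r0:1,r1:4,r2:Add1,r3:Add2
  c7: issue ADD r1<-Add3  regs: r0:1,r1:Add3,r2:Add1,r3:Add2
  c8: stall  regs: r0:1,r1:Add3,r2:Add1,r3:Add2
  c9: stall  regs: r0:1,r1:Add3,r2:Add1,r3:Add2
  c10: CDB Mul1=25; stall  regs: r0:1,r1:Add3,r2:Add1,r3:Add2
  c11: stall  regs: r0:1,r1:Add3,r2:Add1,r3:Add2
  c12: stall  regs: r0:1,r1:Add3,r2:Add1,r3:Add2
  c13: CDB Add1=30; issue SUB r1<-Add1  regs: r0:1,r1:Add1,r2:30,r3:Add2
  c14: issue MUL r2<-Mul1  regs: r0:1,r1:Add1,r2:Mul1,r3:Add2
  c15: stall  regs: r0:1,r1:Add1,r2:Mul1,r3:Add2
  c16: CDB Add2=-25; issue SUB r1<-Add2  regs: r0:1,r1:Add2,r2:Mul1,r3:-25
  c17: CDB Add3=60  regs: r0:1,r1:Add2,r2:Mul1,r3:-25

STATUS = VALUE -25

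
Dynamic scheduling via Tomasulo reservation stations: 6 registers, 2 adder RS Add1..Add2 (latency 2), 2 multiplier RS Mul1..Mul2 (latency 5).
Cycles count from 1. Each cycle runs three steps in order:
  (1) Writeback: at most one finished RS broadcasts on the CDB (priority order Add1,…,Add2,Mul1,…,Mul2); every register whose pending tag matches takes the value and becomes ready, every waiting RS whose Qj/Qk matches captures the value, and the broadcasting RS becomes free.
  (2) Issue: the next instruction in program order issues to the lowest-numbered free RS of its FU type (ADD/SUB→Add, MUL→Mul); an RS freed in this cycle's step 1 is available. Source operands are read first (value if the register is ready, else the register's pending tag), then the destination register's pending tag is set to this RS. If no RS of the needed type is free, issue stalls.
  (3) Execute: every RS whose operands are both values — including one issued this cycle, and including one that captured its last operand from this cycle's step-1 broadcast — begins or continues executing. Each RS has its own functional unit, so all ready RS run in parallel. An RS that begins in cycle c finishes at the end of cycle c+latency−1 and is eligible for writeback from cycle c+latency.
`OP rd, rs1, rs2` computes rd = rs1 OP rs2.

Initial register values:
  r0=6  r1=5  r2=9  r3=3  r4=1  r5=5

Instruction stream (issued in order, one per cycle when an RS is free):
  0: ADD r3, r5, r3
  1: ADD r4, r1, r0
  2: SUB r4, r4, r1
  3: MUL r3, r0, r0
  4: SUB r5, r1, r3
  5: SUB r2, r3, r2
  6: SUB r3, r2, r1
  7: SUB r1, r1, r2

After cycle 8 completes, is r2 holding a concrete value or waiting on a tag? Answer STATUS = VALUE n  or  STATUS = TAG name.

cycle 1: issue ADD r3<-Add1 // r0:6,r1:5,r2:9,r3:Add1,r4:1,r5:5
cycle 2: issue ADD r4<-Add2 // r0:6,r1:5,r2:9,r3:Add1,r4:Add2,r5:5
cycle 3: CDB Add1=8; issue SUB r4<-Add1 // r0:6,r1:5,r2:9,r3:8,r4:Add1,r5:5
cycle 4: CDB Add2=11; issue MUL r3<-Mul1 // r0:6,r1:5,r2:9,r3:Mul1,r4:Add1,r5:5
cycle 5: issue SUB r5<-Add2 // r0:6,r1:5,r2:9,r3:Mul1,r4:Add1,r5:Add2
cycle 6: CDB Add1=6; issue SUB r2<-Add1 // r0:6,r1:5,r2:Add1,r3:Mul1,r4:6,r5:Add2
cycle 7: stall // r0:6,r1:5,r2:Add1,r3:Mul1,r4:6,r5:Add2
cycle 8: stall // r0:6,r1:5,r2:Add1,r3:Mul1,r4:6,r5:Add2

STATUS = TAG Add1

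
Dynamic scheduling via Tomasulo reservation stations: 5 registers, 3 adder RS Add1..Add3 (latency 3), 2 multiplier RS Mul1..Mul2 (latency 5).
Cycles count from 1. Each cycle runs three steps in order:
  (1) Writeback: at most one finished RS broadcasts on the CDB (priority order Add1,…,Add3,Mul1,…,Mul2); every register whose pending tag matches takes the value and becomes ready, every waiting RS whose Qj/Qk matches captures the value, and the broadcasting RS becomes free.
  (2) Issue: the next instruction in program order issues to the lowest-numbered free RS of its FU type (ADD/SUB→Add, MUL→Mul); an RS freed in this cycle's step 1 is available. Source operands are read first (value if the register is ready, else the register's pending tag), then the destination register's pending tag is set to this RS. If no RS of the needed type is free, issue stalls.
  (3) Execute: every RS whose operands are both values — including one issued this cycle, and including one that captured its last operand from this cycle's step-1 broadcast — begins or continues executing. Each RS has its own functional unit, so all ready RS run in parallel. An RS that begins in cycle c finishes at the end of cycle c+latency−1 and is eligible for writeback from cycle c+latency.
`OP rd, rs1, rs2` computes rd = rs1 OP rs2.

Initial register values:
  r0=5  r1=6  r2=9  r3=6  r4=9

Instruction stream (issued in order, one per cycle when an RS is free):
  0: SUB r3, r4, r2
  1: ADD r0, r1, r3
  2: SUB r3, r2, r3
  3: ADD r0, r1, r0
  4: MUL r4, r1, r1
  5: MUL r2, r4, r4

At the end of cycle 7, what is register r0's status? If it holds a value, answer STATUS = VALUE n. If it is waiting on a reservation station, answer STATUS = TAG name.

STATUS = TAG Add1

c1: issue SUB r3<-Add1 | r0:5,r1:6,r2:9,r3:Add1,r4:9
c2: issue ADD r0<-Add2 | r0:Add2,r1:6,r2:9,r3:Add1,r4:9
c3: issue SUB r3<-Add3 | r0:Add2,r1:6,r2:9,r3:Add3,r4:9
c4: CDB Add1=0; issue ADD r0<-Add1 | r0:Add1,r1:6,r2:9,r3:Add3,r4:9
c5: issue MUL r4<-Mul1 | r0:Add1,r1:6,r2:9,r3:Add3,r4:Mul1
c6: issue MUL r2<-Mul2 | r0:Add1,r1:6,r2:Mul2,r3:Add3,r4:Mul1
c7: CDB Add2=6 | r0:Add1,r1:6,r2:Mul2,r3:Add3,r4:Mul1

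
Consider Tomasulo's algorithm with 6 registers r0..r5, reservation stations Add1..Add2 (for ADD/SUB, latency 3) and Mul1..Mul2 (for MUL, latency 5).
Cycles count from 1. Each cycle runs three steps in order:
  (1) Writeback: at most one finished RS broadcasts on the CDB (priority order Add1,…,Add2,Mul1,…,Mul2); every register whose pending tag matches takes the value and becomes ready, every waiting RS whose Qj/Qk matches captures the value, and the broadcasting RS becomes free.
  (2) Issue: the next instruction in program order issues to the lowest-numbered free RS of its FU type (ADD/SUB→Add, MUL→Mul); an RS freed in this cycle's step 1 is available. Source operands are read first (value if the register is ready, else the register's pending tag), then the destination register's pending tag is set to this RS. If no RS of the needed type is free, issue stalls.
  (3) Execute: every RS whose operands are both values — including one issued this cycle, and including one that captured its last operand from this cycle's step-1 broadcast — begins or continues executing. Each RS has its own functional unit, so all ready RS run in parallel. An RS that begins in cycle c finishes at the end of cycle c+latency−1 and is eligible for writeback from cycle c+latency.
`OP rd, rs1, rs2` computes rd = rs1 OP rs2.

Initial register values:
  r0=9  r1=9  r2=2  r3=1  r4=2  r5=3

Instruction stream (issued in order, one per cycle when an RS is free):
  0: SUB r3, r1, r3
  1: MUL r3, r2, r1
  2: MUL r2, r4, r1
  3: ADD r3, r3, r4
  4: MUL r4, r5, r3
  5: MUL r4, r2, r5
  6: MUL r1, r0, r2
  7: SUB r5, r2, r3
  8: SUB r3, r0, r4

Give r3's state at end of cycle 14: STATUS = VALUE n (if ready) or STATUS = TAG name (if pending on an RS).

c1: issue SUB r3<-Add1 | r0:9,r1:9,r2:2,r3:Add1,r4:2,r5:3
c2: issue MUL r3<-Mul1 | r0:9,r1:9,r2:2,r3:Mul1,r4:2,r5:3
c3: issue MUL r2<-Mul2 | r0:9,r1:9,r2:Mul2,r3:Mul1,r4:2,r5:3
c4: CDB Add1=8; issue ADD r3<-Add1 | r0:9,r1:9,r2:Mul2,r3:Add1,r4:2,r5:3
c5: stall | r0:9,r1:9,r2:Mul2,r3:Add1,r4:2,r5:3
c6: stall | r0:9,r1:9,r2:Mul2,r3:Add1,r4:2,r5:3
c7: CDB Mul1=18; issue MUL r4<-Mul1 | r0:9,r1:9,r2:Mul2,r3:Add1,r4:Mul1,r5:3
c8: CDB Mul2=18; issue MUL r4<-Mul2 | r0:9,r1:9,r2:18,r3:Add1,r4:Mul2,r5:3
c9: stall | r0:9,r1:9,r2:18,r3:Add1,r4:Mul2,r5:3
c10: CDB Add1=20; stall | r0:9,r1:9,r2:18,r3:20,r4:Mul2,r5:3
c11: stall | r0:9,r1:9,r2:18,r3:20,r4:Mul2,r5:3
c12: stall | r0:9,r1:9,r2:18,r3:20,r4:Mul2,r5:3
c13: CDB Mul2=54; issue MUL r1<-Mul2 | r0:9,r1:Mul2,r2:18,r3:20,r4:54,r5:3
c14: issue SUB r5<-Add1 | r0:9,r1:Mul2,r2:18,r3:20,r4:54,r5:Add1

STATUS = VALUE 20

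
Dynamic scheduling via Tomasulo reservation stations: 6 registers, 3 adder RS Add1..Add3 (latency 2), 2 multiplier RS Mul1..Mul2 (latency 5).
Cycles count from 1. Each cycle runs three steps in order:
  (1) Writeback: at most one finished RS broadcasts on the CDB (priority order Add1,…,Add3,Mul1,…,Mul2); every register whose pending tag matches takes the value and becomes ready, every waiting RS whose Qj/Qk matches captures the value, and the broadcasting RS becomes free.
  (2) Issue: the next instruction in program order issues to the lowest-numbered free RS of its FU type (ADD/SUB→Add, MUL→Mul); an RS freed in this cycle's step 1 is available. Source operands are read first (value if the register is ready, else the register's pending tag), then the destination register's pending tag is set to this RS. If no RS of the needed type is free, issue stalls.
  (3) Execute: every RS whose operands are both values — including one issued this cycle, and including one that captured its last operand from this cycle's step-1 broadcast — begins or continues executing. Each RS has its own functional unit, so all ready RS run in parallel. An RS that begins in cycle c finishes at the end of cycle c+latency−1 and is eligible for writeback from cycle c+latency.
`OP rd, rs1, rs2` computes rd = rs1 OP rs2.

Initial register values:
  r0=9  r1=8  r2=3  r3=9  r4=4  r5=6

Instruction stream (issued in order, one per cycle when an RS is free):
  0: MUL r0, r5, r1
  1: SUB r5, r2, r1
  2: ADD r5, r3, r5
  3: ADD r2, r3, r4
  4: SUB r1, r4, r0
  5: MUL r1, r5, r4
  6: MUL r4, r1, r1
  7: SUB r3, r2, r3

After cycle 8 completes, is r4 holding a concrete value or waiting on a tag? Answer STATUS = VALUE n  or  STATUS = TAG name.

STATUS = TAG Mul1

  c1: issue MUL r0<-Mul1  regs: r0:Mul1,r1:8,r2:3,r3:9,r4:4,r5:6
  c2: issue SUB r5<-Add1  regs: r0:Mul1,r1:8,r2:3,r3:9,r4:4,r5:Add1
  c3: issue ADD r5<-Add2  regs: r0:Mul1,r1:8,r2:3,r3:9,r4:4,r5:Add2
  c4: CDB Add1=-5; issue ADD r2<-Add1  regs: r0:Mul1,r1:8,r2:Add1,r3:9,r4:4,r5:Add2
  c5: issue SUB r1<-Add3  regs: r0:Mul1,r1:Add3,r2:Add1,r3:9,r4:4,r5:Add2
  c6: CDB Add1=13; issue MUL r1<-Mul2  regs: r0:Mul1,r1:Mul2,r2:13,r3:9,r4:4,r5:Add2
  c7: CDB Add2=4; stall  regs: r0:Mul1,r1:Mul2,r2:13,r3:9,r4:4,r5:4
  c8: CDB Mul1=48; issue MUL r4<-Mul1  regs: r0:48,r1:Mul2,r2:13,r3:9,r4:Mul1,r5:4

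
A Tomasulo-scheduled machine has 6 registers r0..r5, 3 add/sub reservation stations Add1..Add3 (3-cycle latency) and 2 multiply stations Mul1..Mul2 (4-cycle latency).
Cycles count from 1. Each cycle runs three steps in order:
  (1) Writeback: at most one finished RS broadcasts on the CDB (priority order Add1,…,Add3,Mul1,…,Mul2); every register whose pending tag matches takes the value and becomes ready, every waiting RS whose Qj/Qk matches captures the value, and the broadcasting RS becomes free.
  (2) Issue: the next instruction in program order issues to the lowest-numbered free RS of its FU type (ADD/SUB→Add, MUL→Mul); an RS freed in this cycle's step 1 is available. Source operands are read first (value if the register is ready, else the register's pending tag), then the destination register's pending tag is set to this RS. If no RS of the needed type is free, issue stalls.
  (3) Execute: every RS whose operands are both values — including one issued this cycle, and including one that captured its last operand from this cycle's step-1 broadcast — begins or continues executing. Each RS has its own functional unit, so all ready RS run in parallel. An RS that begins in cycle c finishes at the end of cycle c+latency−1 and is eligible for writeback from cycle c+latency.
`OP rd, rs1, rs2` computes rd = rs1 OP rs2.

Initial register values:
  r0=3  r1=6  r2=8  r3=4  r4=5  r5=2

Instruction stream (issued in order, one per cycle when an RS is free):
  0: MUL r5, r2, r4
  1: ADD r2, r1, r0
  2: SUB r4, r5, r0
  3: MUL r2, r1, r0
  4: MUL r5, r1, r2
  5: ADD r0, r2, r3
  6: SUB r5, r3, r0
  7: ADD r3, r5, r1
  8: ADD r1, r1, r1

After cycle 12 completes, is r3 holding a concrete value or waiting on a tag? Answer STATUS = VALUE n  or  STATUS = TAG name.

STATUS = TAG Add2

  c1: issue MUL r5<-Mul1  regs: r0:3,r1:6,r2:8,r3:4,r4:5,r5:Mul1
  c2: issue ADD r2<-Add1  regs: r0:3,r1:6,r2:Add1,r3:4,r4:5,r5:Mul1
  c3: issue SUB r4<-Add2  regs: r0:3,r1:6,r2:Add1,r3:4,r4:Add2,r5:Mul1
  c4: issue MUL r2<-Mul2  regs: r0:3,r1:6,r2:Mul2,r3:4,r4:Add2,r5:Mul1
  c5: CDB Add1=9; stall  regs: r0:3,r1:6,r2:Mul2,r3:4,r4:Add2,r5:Mul1
  c6: CDB Mul1=40; issue MUL r5<-Mul1  regs: r0:3,r1:6,r2:Mul2,r3:4,r4:Add2,r5:Mul1
  c7: issue ADD r0<-Add1  regs: r0:Add1,r1:6,r2:Mul2,r3:4,r4:Add2,r5:Mul1
  c8: CDB Mul2=18; issue SUB r5<-Add3  regs: r0:Add1,r1:6,r2:18,r3:4,r4:Add2,r5:Add3
  c9: CDB Add2=37; issue ADD r3<-Add2  regs: r0:Add1,r1:6,r2:18,r3:Add2,r4:37,r5:Add3
  c10: stall  regs: r0:Add1,r1:6,r2:18,r3:Add2,r4:37,r5:Add3
  c11: CDB Add1=22; issue ADD r1<-Add1  regs: r0:22,r1:Add1,r2:18,r3:Add2,r4:37,r5:Add3
  c12: CDB Mul1=108  regs: r0:22,r1:Add1,r2:18,r3:Add2,r4:37,r5:Add3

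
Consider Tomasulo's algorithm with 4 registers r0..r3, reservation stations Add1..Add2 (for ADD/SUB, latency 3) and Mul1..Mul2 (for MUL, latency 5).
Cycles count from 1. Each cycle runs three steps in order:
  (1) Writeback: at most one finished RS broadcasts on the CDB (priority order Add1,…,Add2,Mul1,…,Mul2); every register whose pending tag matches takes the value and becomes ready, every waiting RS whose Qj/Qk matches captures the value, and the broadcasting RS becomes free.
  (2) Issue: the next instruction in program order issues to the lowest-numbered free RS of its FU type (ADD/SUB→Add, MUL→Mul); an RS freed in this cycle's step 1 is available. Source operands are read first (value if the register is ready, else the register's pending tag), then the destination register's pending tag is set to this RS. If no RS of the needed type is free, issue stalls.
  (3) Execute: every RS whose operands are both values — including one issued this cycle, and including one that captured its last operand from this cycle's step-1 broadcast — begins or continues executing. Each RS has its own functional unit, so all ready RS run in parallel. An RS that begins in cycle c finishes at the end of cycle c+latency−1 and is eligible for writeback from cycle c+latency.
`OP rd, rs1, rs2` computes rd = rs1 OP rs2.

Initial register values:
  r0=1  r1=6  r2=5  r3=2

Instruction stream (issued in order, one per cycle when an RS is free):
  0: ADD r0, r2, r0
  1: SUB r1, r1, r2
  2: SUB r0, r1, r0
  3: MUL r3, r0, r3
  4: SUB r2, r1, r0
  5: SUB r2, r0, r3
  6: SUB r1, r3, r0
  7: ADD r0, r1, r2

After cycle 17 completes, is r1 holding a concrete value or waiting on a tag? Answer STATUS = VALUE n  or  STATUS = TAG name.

cycle 1: issue ADD r0<-Add1 // r0:Add1,r1:6,r2:5,r3:2
cycle 2: issue SUB r1<-Add2 // r0:Add1,r1:Add2,r2:5,r3:2
cycle 3: stall // r0:Add1,r1:Add2,r2:5,r3:2
cycle 4: CDB Add1=6; issue SUB r0<-Add1 // r0:Add1,r1:Add2,r2:5,r3:2
cycle 5: CDB Add2=1; issue MUL r3<-Mul1 // r0:Add1,r1:1,r2:5,r3:Mul1
cycle 6: issue SUB r2<-Add2 // r0:Add1,r1:1,r2:Add2,r3:Mul1
cycle 7: stall // r0:Add1,r1:1,r2:Add2,r3:Mul1
cycle 8: CDB Add1=-5; issue SUB r2<-Add1 // r0:-5,r1:1,r2:Add1,r3:Mul1
cycle 9: stall // r0:-5,r1:1,r2:Add1,r3:Mul1
cycle 10: stall // r0:-5,r1:1,r2:Add1,r3:Mul1
cycle 11: CDB Add2=6; issue SUB r1<-Add2 // r0:-5,r1:Add2,r2:Add1,r3:Mul1
cycle 12: stall // r0:-5,r1:Add2,r2:Add1,r3:Mul1
cycle 13: CDB Mul1=-10; stall // r0:-5,r1:Add2,r2:Add1,r3:-10
cycle 14: stall // r0:-5,r1:Add2,r2:Add1,r3:-10
cycle 15: stall // r0:-5,r1:Add2,r2:Add1,r3:-10
cycle 16: CDB Add1=5; issue ADD r0<-Add1 // r0:Add1,r1:Add2,r2:5,r3:-10
cycle 17: CDB Add2=-5 // r0:Add1,r1:-5,r2:5,r3:-10

STATUS = VALUE -5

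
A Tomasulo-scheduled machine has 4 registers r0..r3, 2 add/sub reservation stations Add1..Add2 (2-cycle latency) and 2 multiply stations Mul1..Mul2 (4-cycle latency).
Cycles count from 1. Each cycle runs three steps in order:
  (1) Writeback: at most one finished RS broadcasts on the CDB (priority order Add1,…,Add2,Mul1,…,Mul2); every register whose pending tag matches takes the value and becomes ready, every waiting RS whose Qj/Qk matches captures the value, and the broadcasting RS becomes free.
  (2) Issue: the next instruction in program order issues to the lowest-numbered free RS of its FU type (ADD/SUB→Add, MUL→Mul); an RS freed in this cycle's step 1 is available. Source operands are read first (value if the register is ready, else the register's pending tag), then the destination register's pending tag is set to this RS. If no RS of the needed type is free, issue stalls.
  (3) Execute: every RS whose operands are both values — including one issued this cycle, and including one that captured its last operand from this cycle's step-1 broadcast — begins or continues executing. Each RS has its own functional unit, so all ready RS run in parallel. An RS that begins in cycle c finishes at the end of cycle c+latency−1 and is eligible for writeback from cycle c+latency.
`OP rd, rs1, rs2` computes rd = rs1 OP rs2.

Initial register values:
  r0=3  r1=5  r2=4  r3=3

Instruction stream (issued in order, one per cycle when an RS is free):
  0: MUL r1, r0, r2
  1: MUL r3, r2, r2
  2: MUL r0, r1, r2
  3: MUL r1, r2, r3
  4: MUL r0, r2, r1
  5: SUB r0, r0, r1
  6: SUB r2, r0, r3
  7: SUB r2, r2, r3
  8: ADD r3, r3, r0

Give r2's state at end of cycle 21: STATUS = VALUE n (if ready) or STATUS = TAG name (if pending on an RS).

STATUS = VALUE 160

c1: issue MUL r1<-Mul1 | r0:3,r1:Mul1,r2:4,r3:3
c2: issue MUL r3<-Mul2 | r0:3,r1:Mul1,r2:4,r3:Mul2
c3: stall | r0:3,r1:Mul1,r2:4,r3:Mul2
c4: stall | r0:3,r1:Mul1,r2:4,r3:Mul2
c5: CDB Mul1=12; issue MUL r0<-Mul1 | r0:Mul1,r1:12,r2:4,r3:Mul2
c6: CDB Mul2=16; issue MUL r1<-Mul2 | r0:Mul1,r1:Mul2,r2:4,r3:16
c7: stall | r0:Mul1,r1:Mul2,r2:4,r3:16
c8: stall | r0:Mul1,r1:Mul2,r2:4,r3:16
c9: CDB Mul1=48; issue MUL r0<-Mul1 | r0:Mul1,r1:Mul2,r2:4,r3:16
c10: CDB Mul2=64; issue SUB r0<-Add1 | r0:Add1,r1:64,r2:4,r3:16
c11: issue SUB r2<-Add2 | r0:Add1,r1:64,r2:Add2,r3:16
c12: stall | r0:Add1,r1:64,r2:Add2,r3:16
c13: stall | r0:Add1,r1:64,r2:Add2,r3:16
c14: CDB Mul1=256; stall | r0:Add1,r1:64,r2:Add2,r3:16
c15: stall | r0:Add1,r1:64,r2:Add2,r3:16
c16: CDB Add1=192; issue SUB r2<-Add1 | r0:192,r1:64,r2:Add1,r3:16
c17: stall | r0:192,r1:64,r2:Add1,r3:16
c18: CDB Add2=176; issue ADD r3<-Add2 | r0:192,r1:64,r2:Add1,r3:Add2
c19: - | r0:192,r1:64,r2:Add1,r3:Add2
c20: CDB Add1=160 | r0:192,r1:64,r2:160,r3:Add2
c21: CDB Add2=208 | r0:192,r1:64,r2:160,r3:208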